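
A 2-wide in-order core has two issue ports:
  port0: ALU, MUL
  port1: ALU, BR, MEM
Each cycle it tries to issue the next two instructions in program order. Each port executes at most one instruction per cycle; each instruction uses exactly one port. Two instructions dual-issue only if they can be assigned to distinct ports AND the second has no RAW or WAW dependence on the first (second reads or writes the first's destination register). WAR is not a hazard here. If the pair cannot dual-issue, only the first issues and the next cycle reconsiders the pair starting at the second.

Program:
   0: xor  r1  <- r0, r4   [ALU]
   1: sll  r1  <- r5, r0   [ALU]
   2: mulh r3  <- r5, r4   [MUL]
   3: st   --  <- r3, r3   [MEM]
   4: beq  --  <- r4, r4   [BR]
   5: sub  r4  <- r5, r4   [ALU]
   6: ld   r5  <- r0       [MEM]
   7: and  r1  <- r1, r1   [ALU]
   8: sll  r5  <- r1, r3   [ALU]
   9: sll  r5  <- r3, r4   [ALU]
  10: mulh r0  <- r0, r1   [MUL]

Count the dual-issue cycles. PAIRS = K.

PAIRS = 4

0. xor.ALU @i0  | WAW r1
1. sll.ALU mulh.MUL @i1+i2  | 2-wide
2. st.MEM @i3  | no-port MEM/BR
3. beq.BR sub.ALU @i4+i5  | 2-wide
4. ld.MEM and.ALU @i6+i7  | 2-wide
5. sll.ALU @i8  | WAW r5
6. sll.ALU mulh.MUL @i9+i10  | 2-wide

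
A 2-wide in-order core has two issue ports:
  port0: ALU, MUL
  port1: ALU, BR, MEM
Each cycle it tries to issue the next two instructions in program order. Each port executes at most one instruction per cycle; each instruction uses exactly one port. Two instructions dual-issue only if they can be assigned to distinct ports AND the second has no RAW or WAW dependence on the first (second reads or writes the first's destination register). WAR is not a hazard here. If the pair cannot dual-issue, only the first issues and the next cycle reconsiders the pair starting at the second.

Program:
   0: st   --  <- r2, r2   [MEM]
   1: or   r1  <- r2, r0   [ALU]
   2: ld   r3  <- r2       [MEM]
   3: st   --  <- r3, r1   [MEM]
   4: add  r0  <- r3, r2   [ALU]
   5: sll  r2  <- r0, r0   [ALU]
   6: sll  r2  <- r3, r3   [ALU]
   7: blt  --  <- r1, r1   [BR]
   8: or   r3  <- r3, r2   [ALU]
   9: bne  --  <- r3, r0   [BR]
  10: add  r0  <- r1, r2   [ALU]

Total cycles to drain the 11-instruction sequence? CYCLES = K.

CYCLES = 7

t=0 i0&i1:st.MEM/or.ALU ; 2-wide
t=1 i2:ld.MEM ; no-port MEM/MEM
t=2 i3&i4:st.MEM/add.ALU ; 2-wide
t=3 i5:sll.ALU ; WAW r2
t=4 i6&i7:sll.ALU/blt.BR ; 2-wide
t=5 i8:or.ALU ; RAW r3
t=6 i9&i10:bne.BR/add.ALU ; 2-wide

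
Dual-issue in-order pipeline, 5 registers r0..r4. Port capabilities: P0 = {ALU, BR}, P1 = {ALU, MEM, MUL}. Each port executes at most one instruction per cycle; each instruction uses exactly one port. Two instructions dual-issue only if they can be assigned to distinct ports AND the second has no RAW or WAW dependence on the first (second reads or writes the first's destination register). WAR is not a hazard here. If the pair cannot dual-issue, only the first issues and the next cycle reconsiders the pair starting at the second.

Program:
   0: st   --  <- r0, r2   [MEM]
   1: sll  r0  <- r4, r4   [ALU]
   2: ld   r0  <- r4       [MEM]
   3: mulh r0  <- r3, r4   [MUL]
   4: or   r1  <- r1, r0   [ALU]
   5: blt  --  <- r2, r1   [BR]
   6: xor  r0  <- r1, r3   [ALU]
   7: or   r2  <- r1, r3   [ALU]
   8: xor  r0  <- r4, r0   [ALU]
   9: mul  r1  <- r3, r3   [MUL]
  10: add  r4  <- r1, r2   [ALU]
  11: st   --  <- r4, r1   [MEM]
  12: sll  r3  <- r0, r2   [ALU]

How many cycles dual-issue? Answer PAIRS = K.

#0 head=0: st;sll i0,i1 pair
#1 head=2: ld i2 no-port MEM/MUL
#2 head=3: mulh i3 RAW r0
#3 head=4: or i4 RAW r1
#4 head=5: blt;xor i5,i6 pair
#5 head=7: or;xor i7,i8 pair
#6 head=9: mul i9 RAW r1
#7 head=10: add i10 RAW r4
#8 head=11: st;sll i11,i12 pair

PAIRS = 4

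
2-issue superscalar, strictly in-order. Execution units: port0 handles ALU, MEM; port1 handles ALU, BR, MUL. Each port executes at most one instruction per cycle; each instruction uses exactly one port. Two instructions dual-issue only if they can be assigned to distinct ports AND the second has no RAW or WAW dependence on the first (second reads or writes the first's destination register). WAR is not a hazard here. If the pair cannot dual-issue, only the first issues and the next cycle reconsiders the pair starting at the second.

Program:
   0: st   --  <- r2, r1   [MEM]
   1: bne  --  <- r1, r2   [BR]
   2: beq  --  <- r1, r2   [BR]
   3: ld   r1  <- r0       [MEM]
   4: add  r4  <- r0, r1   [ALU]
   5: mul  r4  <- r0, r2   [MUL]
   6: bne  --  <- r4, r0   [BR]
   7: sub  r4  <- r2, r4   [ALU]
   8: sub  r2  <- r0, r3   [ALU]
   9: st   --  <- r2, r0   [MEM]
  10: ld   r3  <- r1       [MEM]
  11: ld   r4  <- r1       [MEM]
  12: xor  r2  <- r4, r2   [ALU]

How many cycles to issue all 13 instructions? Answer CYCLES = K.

[0] i0,i1  st bne  -- pair
[1] i2,i3  beq ld  -- pair
[2] i4  add  -- WAW r4
[3] i5  mul  -- no-port MUL/BR
[4] i6,i7  bne sub  -- pair
[5] i8  sub  -- RAW r2
[6] i9  st  -- no-port MEM/MEM
[7] i10  ld  -- no-port MEM/MEM
[8] i11  ld  -- RAW r4
[9] i12  xor  -- tail

CYCLES = 10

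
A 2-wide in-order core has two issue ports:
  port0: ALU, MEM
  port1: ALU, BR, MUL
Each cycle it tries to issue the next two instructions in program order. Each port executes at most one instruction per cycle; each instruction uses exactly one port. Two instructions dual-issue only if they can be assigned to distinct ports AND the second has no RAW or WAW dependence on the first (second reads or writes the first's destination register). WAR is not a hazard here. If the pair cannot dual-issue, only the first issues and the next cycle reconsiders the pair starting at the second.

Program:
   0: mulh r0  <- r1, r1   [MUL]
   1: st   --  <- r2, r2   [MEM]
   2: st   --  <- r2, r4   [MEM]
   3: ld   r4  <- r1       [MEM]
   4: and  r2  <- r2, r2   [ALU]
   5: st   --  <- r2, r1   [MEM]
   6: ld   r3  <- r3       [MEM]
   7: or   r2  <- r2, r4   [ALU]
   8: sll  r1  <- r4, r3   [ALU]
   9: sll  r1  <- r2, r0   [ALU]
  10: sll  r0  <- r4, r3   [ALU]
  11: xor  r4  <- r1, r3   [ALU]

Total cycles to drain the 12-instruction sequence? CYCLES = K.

CYCLES = 8

[0] i0&i1  mulh/st  -- pair
[1] i2  st  -- no-port MEM/MEM
[2] i3&i4  ld/and  -- pair
[3] i5  st  -- no-port MEM/MEM
[4] i6&i7  ld/or  -- pair
[5] i8  sll  -- WAW r1
[6] i9&i10  sll/sll  -- pair
[7] i11  xor  -- tail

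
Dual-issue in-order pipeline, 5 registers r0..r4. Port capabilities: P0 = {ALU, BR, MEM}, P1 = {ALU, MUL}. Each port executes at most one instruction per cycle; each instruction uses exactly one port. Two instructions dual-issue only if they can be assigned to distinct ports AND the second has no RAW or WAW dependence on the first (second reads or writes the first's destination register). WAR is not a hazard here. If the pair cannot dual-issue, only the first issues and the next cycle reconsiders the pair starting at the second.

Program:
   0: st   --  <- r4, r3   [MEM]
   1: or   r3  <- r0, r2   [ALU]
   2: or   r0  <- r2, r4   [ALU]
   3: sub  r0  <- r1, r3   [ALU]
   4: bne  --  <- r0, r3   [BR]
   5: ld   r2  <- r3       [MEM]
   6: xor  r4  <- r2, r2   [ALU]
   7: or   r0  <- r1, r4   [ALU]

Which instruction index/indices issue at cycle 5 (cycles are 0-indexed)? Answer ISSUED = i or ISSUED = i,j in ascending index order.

#0 head=0: st;or i0,i1 dual
#1 head=2: or i2 WAW r0
#2 head=3: sub i3 RAW r0
#3 head=4: bne i4 no-port BR/MEM
#4 head=5: ld i5 RAW r2
#5 head=6: xor i6 RAW r4
#6 head=7: or i7 tail

ISSUED = 6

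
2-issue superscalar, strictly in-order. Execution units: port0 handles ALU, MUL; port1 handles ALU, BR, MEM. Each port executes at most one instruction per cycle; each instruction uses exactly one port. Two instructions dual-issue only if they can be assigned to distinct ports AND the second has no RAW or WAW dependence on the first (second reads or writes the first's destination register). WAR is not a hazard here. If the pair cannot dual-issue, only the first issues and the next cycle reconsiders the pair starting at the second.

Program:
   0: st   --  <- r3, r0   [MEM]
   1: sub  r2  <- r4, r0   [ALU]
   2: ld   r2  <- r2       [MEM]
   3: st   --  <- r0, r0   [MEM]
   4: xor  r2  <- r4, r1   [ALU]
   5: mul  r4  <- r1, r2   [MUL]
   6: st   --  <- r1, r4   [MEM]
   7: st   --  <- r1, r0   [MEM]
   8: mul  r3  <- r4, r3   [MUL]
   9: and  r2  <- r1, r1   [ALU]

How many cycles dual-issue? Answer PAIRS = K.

#0 head=0: st.MEM/sub.ALU i0/i1 dual
#1 head=2: ld.MEM i2 no-port MEM/MEM
#2 head=3: st.MEM/xor.ALU i3/i4 dual
#3 head=5: mul.MUL i5 RAW r4
#4 head=6: st.MEM i6 no-port MEM/MEM
#5 head=7: st.MEM/mul.MUL i7/i8 dual
#6 head=9: and.ALU i9 tail

PAIRS = 3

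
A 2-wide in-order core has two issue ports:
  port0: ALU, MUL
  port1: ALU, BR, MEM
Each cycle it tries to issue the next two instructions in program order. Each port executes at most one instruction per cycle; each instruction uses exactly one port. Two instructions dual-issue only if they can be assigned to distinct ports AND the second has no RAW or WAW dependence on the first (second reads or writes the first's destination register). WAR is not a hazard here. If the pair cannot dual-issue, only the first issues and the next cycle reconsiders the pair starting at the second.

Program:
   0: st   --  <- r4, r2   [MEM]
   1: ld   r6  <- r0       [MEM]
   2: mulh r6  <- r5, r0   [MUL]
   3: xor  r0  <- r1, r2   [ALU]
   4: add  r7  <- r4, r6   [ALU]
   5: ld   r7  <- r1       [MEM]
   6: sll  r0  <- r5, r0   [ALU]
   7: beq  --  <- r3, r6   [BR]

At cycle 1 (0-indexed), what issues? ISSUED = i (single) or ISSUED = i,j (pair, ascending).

[0] i0  st  -- no-port MEM/MEM
[1] i1  ld  -- WAW r6
[2] i2&i3  mulh;xor  -- 2-wide
[3] i4  add  -- WAW r7
[4] i5&i6  ld;sll  -- 2-wide
[5] i7  beq  -- tail

ISSUED = 1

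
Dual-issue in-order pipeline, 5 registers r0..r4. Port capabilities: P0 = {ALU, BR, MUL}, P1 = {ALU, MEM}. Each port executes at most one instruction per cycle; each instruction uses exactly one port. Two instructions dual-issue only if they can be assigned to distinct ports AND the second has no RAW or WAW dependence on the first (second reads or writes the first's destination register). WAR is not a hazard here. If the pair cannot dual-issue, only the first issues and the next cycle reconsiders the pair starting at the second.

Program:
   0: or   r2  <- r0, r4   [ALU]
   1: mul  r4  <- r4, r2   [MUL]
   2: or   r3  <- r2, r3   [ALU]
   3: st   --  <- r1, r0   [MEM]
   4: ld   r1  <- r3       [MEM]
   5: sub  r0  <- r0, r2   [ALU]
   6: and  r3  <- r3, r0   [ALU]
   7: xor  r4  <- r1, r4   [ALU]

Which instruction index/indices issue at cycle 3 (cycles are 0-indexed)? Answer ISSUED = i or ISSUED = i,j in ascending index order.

ISSUED = 4,5

[0] i0  or  -- RAW r2
[1] i1&i2  mul;or  -- 2-wide
[2] i3  st  -- no-port MEM/MEM
[3] i4&i5  ld;sub  -- 2-wide
[4] i6&i7  and;xor  -- 2-wide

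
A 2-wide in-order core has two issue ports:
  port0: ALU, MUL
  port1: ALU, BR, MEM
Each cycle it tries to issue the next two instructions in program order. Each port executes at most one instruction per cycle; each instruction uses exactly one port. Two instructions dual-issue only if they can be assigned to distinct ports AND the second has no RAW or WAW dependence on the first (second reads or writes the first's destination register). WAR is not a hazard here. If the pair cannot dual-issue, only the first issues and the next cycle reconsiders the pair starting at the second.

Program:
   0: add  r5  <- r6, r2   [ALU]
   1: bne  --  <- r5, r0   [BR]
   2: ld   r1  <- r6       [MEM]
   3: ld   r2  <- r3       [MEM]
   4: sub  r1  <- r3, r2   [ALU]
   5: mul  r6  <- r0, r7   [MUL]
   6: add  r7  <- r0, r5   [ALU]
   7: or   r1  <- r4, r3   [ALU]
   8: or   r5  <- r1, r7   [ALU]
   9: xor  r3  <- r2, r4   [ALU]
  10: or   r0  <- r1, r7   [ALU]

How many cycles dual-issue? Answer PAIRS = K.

PAIRS = 3

  cy0 -> i0 (add) RAW r5
  cy1 -> i1 (bne) no-port BR/MEM
  cy2 -> i2 (ld) no-port MEM/MEM
  cy3 -> i3 (ld) RAW r2
  cy4 -> i4/i5 (sub+mul) dual
  cy5 -> i6/i7 (add+or) dual
  cy6 -> i8/i9 (or+xor) dual
  cy7 -> i10 (or) tail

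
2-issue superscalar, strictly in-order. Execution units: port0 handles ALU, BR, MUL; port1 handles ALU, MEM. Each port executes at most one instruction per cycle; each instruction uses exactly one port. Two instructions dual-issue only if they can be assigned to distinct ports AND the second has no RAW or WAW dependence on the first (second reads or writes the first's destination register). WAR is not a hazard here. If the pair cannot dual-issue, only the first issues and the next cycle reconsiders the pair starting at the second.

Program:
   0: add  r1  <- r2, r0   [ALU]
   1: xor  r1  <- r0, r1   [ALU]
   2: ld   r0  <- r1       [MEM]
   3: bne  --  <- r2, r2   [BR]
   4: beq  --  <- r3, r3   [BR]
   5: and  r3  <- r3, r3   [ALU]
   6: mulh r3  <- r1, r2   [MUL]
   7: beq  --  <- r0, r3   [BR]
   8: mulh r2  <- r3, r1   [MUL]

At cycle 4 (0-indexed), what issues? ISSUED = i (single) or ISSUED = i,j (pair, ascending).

ISSUED = 6

t=0 i0:add ; RAW+WAW r1
t=1 i1:xor ; RAW r1
t=2 i2+i3:ld bne ; dual
t=3 i4+i5:beq and ; dual
t=4 i6:mulh ; no-port MUL/BR
t=5 i7:beq ; no-port BR/MUL
t=6 i8:mulh ; tail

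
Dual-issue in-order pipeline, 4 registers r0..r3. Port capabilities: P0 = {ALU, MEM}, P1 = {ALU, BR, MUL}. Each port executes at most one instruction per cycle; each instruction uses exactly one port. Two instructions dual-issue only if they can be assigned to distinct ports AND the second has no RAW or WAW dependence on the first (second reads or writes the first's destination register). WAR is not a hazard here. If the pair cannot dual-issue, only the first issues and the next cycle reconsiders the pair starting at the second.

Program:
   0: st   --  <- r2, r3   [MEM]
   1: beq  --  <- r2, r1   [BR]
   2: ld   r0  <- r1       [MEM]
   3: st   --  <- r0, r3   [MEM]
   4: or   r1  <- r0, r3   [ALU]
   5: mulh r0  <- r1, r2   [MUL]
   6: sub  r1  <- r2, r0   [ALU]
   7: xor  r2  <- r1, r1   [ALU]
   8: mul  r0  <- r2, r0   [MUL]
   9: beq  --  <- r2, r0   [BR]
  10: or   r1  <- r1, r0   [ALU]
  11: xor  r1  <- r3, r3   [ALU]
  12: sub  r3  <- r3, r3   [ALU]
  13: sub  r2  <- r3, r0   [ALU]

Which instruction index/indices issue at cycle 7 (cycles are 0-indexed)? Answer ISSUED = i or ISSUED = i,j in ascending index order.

ISSUED = 9,10

[0] i0+i1  st beq  -- 2-wide
[1] i2  ld  -- no-port MEM/MEM
[2] i3+i4  st or  -- 2-wide
[3] i5  mulh  -- RAW r0
[4] i6  sub  -- RAW r1
[5] i7  xor  -- RAW r2
[6] i8  mul  -- no-port MUL/BR
[7] i9+i10  beq or  -- 2-wide
[8] i11+i12  xor sub  -- 2-wide
[9] i13  sub  -- tail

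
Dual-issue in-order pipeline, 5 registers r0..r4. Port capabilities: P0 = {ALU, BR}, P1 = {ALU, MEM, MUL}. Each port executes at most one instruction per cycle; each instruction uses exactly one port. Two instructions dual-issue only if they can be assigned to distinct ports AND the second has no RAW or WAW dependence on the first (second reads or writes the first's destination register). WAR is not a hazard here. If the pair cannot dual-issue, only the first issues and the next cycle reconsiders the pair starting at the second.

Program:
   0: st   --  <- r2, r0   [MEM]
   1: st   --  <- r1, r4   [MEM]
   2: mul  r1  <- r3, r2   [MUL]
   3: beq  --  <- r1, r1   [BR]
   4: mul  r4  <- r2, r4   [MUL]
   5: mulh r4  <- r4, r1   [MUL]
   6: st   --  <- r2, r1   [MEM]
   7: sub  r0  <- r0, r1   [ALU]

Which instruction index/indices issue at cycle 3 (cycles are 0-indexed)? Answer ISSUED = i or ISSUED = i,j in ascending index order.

0. st @i0  | no-port MEM/MEM
1. st @i1  | no-port MEM/MUL
2. mul @i2  | RAW r1
3. beq;mul @i3,i4  | dual
4. mulh @i5  | no-port MUL/MEM
5. st;sub @i6,i7  | dual

ISSUED = 3,4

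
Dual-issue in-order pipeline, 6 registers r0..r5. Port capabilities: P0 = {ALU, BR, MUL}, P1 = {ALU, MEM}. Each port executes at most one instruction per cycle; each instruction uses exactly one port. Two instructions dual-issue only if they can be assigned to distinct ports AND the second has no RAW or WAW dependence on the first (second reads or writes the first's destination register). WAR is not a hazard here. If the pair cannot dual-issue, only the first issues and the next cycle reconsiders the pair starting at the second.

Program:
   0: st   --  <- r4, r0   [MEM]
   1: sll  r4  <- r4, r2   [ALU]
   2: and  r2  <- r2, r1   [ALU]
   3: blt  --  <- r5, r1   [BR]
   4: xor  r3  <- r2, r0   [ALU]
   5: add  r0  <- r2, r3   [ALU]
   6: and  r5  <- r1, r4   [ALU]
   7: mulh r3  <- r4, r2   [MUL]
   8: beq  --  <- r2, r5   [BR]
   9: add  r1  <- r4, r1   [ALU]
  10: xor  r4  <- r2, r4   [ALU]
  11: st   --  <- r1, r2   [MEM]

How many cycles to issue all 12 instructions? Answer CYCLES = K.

CYCLES = 7

t=0 i0+i1:st.MEM;sll.ALU ; 2-wide
t=1 i2+i3:and.ALU;blt.BR ; 2-wide
t=2 i4:xor.ALU ; RAW r3
t=3 i5+i6:add.ALU;and.ALU ; 2-wide
t=4 i7:mulh.MUL ; no-port MUL/BR
t=5 i8+i9:beq.BR;add.ALU ; 2-wide
t=6 i10+i11:xor.ALU;st.MEM ; 2-wide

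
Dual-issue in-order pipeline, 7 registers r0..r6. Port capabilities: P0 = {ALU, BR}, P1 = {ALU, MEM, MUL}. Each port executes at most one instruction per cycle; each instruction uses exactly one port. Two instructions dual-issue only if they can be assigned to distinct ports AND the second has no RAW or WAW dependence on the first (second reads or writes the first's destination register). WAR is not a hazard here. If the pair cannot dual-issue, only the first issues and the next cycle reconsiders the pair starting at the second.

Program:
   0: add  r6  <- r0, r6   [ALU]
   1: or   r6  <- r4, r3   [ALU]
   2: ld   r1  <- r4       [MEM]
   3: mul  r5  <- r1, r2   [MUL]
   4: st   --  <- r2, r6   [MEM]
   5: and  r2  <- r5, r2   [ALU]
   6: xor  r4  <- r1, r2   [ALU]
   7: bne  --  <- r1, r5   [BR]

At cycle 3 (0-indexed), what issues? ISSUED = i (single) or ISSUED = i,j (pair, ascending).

#0 head=0: add.ALU i0 WAW r6
#1 head=1: or.ALU+ld.MEM i1&i2 2-wide
#2 head=3: mul.MUL i3 no-port MUL/MEM
#3 head=4: st.MEM+and.ALU i4&i5 2-wide
#4 head=6: xor.ALU+bne.BR i6&i7 2-wide

ISSUED = 4,5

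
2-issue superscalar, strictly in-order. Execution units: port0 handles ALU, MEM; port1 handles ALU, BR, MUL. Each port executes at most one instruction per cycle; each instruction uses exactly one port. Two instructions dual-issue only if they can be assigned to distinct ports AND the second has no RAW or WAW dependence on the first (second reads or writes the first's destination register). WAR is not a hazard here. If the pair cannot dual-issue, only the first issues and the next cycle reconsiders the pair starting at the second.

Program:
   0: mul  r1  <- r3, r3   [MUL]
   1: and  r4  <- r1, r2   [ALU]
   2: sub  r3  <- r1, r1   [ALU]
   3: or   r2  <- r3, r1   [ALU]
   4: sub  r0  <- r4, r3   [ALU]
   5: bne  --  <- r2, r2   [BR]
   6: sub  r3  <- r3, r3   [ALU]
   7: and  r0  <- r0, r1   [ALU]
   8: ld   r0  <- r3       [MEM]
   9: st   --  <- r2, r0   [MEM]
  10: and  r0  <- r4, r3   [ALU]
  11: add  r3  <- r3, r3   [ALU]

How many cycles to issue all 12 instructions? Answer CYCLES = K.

CYCLES = 8

0. mul.MUL @i0  | RAW r1
1. and.ALU/sub.ALU @i1/i2  | dual
2. or.ALU/sub.ALU @i3/i4  | dual
3. bne.BR/sub.ALU @i5/i6  | dual
4. and.ALU @i7  | WAW r0
5. ld.MEM @i8  | no-port MEM/MEM
6. st.MEM/and.ALU @i9/i10  | dual
7. add.ALU @i11  | tail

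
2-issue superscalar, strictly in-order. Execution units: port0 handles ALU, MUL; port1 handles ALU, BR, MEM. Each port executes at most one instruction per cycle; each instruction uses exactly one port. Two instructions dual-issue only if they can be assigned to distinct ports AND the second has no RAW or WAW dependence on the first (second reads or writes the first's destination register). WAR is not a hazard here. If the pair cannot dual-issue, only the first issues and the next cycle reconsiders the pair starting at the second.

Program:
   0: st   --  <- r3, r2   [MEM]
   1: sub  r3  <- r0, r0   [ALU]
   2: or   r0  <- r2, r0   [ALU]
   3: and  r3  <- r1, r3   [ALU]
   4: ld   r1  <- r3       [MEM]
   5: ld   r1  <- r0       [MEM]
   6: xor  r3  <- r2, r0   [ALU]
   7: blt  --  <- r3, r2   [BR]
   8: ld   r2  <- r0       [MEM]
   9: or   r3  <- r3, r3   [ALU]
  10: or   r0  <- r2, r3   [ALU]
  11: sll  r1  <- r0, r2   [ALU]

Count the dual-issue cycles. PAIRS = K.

#0 head=0: st.MEM sub.ALU i0/i1 dual
#1 head=2: or.ALU and.ALU i2/i3 dual
#2 head=4: ld.MEM i4 no-port MEM/MEM
#3 head=5: ld.MEM xor.ALU i5/i6 dual
#4 head=7: blt.BR i7 no-port BR/MEM
#5 head=8: ld.MEM or.ALU i8/i9 dual
#6 head=10: or.ALU i10 RAW r0
#7 head=11: sll.ALU i11 tail

PAIRS = 4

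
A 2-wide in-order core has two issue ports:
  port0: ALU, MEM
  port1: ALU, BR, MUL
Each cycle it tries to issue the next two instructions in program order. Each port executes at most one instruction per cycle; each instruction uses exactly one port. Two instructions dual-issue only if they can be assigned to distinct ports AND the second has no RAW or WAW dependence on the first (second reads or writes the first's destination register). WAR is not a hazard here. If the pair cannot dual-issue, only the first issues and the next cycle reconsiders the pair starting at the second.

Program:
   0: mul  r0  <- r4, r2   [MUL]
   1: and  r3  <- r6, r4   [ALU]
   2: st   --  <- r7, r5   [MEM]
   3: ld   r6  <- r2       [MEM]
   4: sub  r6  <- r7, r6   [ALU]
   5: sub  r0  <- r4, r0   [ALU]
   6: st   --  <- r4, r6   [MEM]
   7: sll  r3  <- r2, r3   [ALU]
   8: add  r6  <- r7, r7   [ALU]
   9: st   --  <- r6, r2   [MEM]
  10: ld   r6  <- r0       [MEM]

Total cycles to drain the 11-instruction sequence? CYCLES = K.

t=0 i0/i1:mul+and ; pair
t=1 i2:st ; no-port MEM/MEM
t=2 i3:ld ; RAW+WAW r6
t=3 i4/i5:sub+sub ; pair
t=4 i6/i7:st+sll ; pair
t=5 i8:add ; RAW r6
t=6 i9:st ; no-port MEM/MEM
t=7 i10:ld ; tail

CYCLES = 8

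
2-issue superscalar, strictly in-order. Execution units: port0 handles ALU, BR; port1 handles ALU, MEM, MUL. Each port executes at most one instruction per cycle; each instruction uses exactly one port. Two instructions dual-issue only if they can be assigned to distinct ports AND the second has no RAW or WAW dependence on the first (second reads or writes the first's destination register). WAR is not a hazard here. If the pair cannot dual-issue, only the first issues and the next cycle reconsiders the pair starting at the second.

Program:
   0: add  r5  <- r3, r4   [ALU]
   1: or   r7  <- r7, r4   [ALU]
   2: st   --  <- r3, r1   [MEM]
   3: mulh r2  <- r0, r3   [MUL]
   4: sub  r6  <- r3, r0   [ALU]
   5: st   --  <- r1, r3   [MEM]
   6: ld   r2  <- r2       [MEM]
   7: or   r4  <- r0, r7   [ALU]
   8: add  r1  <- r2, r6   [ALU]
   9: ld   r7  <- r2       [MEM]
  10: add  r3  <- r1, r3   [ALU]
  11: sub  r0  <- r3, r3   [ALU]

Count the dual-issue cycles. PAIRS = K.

[0] i0/i1  add;or  -- 2-wide
[1] i2  st  -- no-port MEM/MUL
[2] i3/i4  mulh;sub  -- 2-wide
[3] i5  st  -- no-port MEM/MEM
[4] i6/i7  ld;or  -- 2-wide
[5] i8/i9  add;ld  -- 2-wide
[6] i10  add  -- RAW r3
[7] i11  sub  -- tail

PAIRS = 4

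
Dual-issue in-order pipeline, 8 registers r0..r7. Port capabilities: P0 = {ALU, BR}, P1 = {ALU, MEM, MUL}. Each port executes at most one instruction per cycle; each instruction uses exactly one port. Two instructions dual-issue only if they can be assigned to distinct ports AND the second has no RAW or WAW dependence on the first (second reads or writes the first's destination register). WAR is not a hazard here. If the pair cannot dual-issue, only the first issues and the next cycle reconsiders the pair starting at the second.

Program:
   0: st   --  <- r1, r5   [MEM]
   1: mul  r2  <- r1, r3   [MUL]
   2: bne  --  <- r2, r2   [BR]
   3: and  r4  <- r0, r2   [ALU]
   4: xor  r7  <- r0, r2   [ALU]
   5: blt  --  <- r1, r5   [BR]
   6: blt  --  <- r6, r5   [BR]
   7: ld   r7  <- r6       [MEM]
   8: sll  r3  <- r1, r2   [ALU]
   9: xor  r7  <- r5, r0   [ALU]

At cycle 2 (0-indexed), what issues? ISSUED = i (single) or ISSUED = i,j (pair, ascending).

[0] i0  st  -- no-port MEM/MUL
[1] i1  mul  -- RAW r2
[2] i2,i3  bne+and  -- 2-wide
[3] i4,i5  xor+blt  -- 2-wide
[4] i6,i7  blt+ld  -- 2-wide
[5] i8,i9  sll+xor  -- 2-wide

ISSUED = 2,3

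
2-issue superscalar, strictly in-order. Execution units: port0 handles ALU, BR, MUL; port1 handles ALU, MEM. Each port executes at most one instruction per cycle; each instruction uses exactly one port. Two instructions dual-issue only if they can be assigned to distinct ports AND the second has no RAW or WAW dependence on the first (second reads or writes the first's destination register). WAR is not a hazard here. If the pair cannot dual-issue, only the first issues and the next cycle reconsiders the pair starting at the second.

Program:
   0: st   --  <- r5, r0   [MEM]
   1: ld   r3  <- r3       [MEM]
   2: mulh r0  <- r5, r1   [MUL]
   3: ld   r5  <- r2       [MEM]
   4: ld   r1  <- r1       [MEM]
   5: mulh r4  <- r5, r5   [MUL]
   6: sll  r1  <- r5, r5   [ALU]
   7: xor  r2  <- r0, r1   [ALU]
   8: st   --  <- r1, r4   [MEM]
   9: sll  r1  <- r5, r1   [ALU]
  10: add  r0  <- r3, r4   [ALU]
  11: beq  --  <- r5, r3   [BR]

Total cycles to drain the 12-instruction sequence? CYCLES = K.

CYCLES = 8

  cy0 -> i0 (st.MEM) no-port MEM/MEM
  cy1 -> i1+i2 (ld.MEM/mulh.MUL) 2-wide
  cy2 -> i3 (ld.MEM) no-port MEM/MEM
  cy3 -> i4+i5 (ld.MEM/mulh.MUL) 2-wide
  cy4 -> i6 (sll.ALU) RAW r1
  cy5 -> i7+i8 (xor.ALU/st.MEM) 2-wide
  cy6 -> i9+i10 (sll.ALU/add.ALU) 2-wide
  cy7 -> i11 (beq.BR) tail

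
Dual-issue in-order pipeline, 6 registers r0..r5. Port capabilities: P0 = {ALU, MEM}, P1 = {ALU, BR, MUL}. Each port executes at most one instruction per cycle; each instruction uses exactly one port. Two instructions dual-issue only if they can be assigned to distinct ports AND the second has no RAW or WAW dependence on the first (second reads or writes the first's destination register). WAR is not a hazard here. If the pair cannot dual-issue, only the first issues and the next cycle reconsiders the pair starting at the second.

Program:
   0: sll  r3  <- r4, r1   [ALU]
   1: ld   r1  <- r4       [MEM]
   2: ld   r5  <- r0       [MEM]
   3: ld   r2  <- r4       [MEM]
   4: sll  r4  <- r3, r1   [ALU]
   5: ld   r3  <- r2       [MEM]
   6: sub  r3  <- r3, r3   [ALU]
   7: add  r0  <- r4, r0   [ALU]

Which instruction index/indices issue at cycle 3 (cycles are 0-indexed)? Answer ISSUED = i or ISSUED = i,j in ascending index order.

0. sll;ld @i0,i1  | pair
1. ld @i2  | no-port MEM/MEM
2. ld;sll @i3,i4  | pair
3. ld @i5  | RAW+WAW r3
4. sub;add @i6,i7  | pair

ISSUED = 5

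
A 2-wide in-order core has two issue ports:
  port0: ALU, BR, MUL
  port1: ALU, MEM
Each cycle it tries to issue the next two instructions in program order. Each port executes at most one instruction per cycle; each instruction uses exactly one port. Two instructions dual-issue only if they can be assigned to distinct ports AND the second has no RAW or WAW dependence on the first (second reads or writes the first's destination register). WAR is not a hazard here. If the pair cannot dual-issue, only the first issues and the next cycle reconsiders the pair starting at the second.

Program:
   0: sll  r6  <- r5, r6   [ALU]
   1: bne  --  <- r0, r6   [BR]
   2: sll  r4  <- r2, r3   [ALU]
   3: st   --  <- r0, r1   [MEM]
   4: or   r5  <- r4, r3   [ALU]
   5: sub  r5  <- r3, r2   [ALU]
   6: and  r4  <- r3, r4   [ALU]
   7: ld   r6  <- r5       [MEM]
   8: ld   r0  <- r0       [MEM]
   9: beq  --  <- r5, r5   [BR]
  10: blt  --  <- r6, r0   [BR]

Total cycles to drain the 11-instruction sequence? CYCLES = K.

CYCLES = 7

c0: i0 sll.ALU  RAW r6
c1: i1,i2 bne.BR sll.ALU  dual
c2: i3,i4 st.MEM or.ALU  dual
c3: i5,i6 sub.ALU and.ALU  dual
c4: i7 ld.MEM  no-port MEM/MEM
c5: i8,i9 ld.MEM beq.BR  dual
c6: i10 blt.BR  tail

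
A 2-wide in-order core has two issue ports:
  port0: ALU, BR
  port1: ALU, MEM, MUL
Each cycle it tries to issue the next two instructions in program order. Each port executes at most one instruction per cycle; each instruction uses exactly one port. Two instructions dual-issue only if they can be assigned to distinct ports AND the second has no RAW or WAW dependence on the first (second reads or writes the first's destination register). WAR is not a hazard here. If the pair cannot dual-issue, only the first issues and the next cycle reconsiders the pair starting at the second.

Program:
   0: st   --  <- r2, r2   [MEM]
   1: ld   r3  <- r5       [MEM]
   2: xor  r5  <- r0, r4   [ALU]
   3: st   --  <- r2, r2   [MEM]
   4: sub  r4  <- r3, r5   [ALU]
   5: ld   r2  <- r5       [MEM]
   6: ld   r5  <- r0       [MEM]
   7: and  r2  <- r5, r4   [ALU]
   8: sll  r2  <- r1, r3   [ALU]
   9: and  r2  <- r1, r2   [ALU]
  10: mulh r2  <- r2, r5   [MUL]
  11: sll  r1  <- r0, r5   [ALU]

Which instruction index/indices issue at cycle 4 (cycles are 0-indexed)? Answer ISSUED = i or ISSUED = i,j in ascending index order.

ISSUED = 6

c0: i0 st.MEM  no-port MEM/MEM
c1: i1,i2 ld.MEM+xor.ALU  pair
c2: i3,i4 st.MEM+sub.ALU  pair
c3: i5 ld.MEM  no-port MEM/MEM
c4: i6 ld.MEM  RAW r5
c5: i7 and.ALU  WAW r2
c6: i8 sll.ALU  RAW+WAW r2
c7: i9 and.ALU  RAW+WAW r2
c8: i10,i11 mulh.MUL+sll.ALU  pair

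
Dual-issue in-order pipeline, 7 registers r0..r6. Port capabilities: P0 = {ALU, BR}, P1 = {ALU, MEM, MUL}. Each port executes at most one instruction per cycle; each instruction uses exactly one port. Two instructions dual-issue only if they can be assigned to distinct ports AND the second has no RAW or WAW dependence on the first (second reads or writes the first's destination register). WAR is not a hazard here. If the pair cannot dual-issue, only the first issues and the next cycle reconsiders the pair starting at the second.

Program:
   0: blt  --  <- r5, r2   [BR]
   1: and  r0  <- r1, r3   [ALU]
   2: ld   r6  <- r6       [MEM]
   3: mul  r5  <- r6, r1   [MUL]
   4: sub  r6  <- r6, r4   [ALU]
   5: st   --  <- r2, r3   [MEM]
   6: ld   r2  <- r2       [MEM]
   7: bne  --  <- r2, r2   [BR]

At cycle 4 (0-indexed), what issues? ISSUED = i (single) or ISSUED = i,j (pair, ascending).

ISSUED = 6

c0: i0/i1 blt.BR and.ALU  pair
c1: i2 ld.MEM  no-port MEM/MUL
c2: i3/i4 mul.MUL sub.ALU  pair
c3: i5 st.MEM  no-port MEM/MEM
c4: i6 ld.MEM  RAW r2
c5: i7 bne.BR  tail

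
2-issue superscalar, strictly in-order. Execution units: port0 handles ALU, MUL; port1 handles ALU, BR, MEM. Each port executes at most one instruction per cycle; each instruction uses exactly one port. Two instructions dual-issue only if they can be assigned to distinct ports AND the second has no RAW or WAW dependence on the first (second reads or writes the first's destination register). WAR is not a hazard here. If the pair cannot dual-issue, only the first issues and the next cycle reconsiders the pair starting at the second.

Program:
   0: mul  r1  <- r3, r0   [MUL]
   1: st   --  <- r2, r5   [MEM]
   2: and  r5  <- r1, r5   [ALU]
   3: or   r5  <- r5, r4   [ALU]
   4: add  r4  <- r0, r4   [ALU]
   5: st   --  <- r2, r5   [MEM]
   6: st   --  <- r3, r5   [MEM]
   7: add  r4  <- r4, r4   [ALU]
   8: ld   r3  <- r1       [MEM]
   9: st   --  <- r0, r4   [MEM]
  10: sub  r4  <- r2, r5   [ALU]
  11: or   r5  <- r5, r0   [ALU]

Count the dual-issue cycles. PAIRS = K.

PAIRS = 4

0. mul;st @i0+i1  | 2-wide
1. and @i2  | RAW+WAW r5
2. or;add @i3+i4  | 2-wide
3. st @i5  | no-port MEM/MEM
4. st;add @i6+i7  | 2-wide
5. ld @i8  | no-port MEM/MEM
6. st;sub @i9+i10  | 2-wide
7. or @i11  | tail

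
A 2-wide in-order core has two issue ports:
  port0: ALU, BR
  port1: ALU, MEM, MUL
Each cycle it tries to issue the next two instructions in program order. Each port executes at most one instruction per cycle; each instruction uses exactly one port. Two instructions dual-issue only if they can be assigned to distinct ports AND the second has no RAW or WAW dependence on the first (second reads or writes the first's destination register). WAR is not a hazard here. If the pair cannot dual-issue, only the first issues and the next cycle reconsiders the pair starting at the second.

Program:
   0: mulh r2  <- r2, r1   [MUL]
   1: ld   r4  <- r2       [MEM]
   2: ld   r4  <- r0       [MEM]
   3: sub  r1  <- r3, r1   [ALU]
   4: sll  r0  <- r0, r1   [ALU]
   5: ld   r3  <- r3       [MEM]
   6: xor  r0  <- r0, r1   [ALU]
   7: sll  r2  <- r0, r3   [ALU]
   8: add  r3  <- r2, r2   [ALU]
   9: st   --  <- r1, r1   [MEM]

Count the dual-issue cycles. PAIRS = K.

0. mulh.MUL @i0  | no-port MUL/MEM
1. ld.MEM @i1  | no-port MEM/MEM
2. ld.MEM;sub.ALU @i2/i3  | dual
3. sll.ALU;ld.MEM @i4/i5  | dual
4. xor.ALU @i6  | RAW r0
5. sll.ALU @i7  | RAW r2
6. add.ALU;st.MEM @i8/i9  | dual

PAIRS = 3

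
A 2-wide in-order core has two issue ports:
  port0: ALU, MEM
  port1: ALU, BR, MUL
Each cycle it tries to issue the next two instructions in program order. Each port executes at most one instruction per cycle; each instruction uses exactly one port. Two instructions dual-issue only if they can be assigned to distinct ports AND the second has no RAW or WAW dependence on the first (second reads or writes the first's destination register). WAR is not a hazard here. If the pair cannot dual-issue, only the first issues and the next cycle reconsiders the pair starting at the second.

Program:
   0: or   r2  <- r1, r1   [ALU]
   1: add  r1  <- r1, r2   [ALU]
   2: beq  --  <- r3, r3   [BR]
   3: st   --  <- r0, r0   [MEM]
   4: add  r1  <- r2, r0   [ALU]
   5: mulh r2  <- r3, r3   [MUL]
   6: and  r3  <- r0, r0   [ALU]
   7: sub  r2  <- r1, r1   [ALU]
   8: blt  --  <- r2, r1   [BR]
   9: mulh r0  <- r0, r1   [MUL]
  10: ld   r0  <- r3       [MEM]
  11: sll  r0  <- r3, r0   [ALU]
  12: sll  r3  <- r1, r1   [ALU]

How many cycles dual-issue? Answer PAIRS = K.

PAIRS = 4

[0] i0  or.ALU  -- RAW r2
[1] i1/i2  add.ALU/beq.BR  -- 2-wide
[2] i3/i4  st.MEM/add.ALU  -- 2-wide
[3] i5/i6  mulh.MUL/and.ALU  -- 2-wide
[4] i7  sub.ALU  -- RAW r2
[5] i8  blt.BR  -- no-port BR/MUL
[6] i9  mulh.MUL  -- WAW r0
[7] i10  ld.MEM  -- RAW+WAW r0
[8] i11/i12  sll.ALU/sll.ALU  -- 2-wide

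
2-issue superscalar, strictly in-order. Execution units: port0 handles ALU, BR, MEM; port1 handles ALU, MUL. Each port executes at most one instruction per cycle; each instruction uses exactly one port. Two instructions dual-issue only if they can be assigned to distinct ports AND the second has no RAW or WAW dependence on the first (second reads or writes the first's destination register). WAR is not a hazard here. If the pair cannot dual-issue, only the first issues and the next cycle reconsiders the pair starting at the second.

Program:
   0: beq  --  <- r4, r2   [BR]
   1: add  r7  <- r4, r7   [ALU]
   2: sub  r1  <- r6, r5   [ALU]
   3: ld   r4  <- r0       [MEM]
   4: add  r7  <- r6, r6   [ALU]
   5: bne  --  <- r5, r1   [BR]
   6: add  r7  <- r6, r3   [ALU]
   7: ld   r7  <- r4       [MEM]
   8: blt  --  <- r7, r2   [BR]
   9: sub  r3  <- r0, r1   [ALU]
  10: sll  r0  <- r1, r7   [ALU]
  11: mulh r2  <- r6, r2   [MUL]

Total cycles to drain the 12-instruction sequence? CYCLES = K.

CYCLES = 7

t=0 i0+i1:beq+add ; pair
t=1 i2+i3:sub+ld ; pair
t=2 i4+i5:add+bne ; pair
t=3 i6:add ; WAW r7
t=4 i7:ld ; no-port MEM/BR
t=5 i8+i9:blt+sub ; pair
t=6 i10+i11:sll+mulh ; pair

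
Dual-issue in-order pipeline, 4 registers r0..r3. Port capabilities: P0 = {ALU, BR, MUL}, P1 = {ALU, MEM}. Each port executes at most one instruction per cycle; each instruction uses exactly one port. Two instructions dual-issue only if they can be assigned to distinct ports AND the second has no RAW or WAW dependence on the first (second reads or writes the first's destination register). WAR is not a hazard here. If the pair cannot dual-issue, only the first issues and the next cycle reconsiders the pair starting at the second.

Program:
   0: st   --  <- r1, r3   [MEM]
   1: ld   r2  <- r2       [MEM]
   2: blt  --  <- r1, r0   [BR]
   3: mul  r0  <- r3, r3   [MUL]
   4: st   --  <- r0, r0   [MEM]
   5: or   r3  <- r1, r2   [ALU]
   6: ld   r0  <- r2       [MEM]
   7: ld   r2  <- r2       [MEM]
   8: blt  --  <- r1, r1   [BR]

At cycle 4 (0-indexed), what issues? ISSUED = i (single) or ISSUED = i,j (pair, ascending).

ISSUED = 6

t=0 i0:st ; no-port MEM/MEM
t=1 i1+i2:ld/blt ; pair
t=2 i3:mul ; RAW r0
t=3 i4+i5:st/or ; pair
t=4 i6:ld ; no-port MEM/MEM
t=5 i7+i8:ld/blt ; pair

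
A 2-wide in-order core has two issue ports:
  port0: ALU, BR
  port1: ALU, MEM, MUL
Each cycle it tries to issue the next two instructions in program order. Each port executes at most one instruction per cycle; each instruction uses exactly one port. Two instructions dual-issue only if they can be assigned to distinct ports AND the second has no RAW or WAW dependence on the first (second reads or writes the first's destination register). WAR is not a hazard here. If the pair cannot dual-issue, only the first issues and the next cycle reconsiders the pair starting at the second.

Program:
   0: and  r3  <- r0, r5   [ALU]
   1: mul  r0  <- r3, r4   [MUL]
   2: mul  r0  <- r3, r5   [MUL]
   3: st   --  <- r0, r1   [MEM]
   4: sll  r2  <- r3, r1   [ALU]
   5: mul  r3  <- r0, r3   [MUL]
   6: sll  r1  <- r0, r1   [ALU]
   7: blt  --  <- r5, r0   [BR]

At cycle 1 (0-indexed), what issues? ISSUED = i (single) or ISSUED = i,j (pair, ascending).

ISSUED = 1

  cy0 -> i0 (and.ALU) RAW r3
  cy1 -> i1 (mul.MUL) no-port MUL/MUL
  cy2 -> i2 (mul.MUL) no-port MUL/MEM
  cy3 -> i3&i4 (st.MEM+sll.ALU) pair
  cy4 -> i5&i6 (mul.MUL+sll.ALU) pair
  cy5 -> i7 (blt.BR) tail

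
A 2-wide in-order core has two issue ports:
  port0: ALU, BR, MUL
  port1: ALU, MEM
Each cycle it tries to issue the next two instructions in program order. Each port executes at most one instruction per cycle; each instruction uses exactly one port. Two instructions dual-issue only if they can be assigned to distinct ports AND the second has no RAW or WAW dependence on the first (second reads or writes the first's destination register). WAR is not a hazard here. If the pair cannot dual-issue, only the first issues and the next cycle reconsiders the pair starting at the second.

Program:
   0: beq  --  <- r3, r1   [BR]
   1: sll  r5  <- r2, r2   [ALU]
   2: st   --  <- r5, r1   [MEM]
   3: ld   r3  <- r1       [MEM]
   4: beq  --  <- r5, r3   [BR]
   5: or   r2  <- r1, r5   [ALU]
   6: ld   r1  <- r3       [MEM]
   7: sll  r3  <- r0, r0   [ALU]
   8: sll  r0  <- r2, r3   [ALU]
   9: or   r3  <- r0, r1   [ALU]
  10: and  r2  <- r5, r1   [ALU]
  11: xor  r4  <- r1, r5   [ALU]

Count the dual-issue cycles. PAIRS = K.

PAIRS = 4

#0 head=0: beq/sll i0+i1 pair
#1 head=2: st i2 no-port MEM/MEM
#2 head=3: ld i3 RAW r3
#3 head=4: beq/or i4+i5 pair
#4 head=6: ld/sll i6+i7 pair
#5 head=8: sll i8 RAW r0
#6 head=9: or/and i9+i10 pair
#7 head=11: xor i11 tail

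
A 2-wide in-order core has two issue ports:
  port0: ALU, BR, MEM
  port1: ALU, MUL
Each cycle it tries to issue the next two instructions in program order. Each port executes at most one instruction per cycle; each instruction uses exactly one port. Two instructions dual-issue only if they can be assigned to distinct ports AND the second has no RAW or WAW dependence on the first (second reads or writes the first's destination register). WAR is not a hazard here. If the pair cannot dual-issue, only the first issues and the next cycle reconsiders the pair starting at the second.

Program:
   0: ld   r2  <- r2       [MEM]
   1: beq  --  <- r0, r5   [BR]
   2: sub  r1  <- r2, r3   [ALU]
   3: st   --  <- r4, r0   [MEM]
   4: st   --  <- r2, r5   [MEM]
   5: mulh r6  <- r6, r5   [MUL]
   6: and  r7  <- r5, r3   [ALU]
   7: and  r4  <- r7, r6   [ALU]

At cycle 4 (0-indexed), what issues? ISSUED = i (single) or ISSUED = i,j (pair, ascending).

0. ld @i0  | no-port MEM/BR
1. beq/sub @i1&i2  | dual
2. st @i3  | no-port MEM/MEM
3. st/mulh @i4&i5  | dual
4. and @i6  | RAW r7
5. and @i7  | tail

ISSUED = 6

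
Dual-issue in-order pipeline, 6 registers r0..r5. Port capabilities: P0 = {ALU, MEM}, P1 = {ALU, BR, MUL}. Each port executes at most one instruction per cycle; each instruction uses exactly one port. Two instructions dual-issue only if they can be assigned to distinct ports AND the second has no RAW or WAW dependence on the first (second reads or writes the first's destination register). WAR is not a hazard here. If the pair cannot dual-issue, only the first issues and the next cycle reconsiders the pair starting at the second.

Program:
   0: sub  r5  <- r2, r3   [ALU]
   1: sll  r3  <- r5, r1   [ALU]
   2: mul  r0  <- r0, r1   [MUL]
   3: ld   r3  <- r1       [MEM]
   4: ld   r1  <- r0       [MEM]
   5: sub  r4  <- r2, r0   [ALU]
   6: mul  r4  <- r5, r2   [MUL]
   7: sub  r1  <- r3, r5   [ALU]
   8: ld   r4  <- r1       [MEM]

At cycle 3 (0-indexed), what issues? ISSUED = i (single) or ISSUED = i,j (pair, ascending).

ISSUED = 4,5

[0] i0  sub  -- RAW r5
[1] i1,i2  sll;mul  -- dual
[2] i3  ld  -- no-port MEM/MEM
[3] i4,i5  ld;sub  -- dual
[4] i6,i7  mul;sub  -- dual
[5] i8  ld  -- tail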